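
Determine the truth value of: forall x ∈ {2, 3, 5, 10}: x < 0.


Evaluate the predicate on each element: 2:False, 3:False, 5:False, 10:False.
Counterexample x = 2 fails the predicate.

False


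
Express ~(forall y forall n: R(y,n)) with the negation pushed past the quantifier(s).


Negation flips each quantifier (∀↔∃) and negates the inner predicate.
¬(forall y forall n: φ) = exists y exists n: ¬φ.

exists y exists n: ~(R(y,n))


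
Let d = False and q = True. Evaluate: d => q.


Implication is false only when antecedent is true and consequent is false.
Substitute: d=False, q=True.
False => True evaluates to True.

True


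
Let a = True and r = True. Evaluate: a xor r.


Exclusive or is true when exactly one operand is true.
Substitute: a=True, r=True.
True xor True evaluates to False.

False


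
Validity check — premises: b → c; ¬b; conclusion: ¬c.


This is denying the antecedent (fallacy). There exist truth assignments where the premises are all true but the conclusion is false.

Invalid.


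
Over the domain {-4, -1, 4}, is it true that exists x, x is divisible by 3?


Evaluate the predicate on each element: -4:False, -1:False, 4:False.
No element satisfies the predicate.

False


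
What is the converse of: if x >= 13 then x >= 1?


The converse of (P → Q) is (Q → P). It is not in general equivalent to the original.
Here P = 'x >= 13' and Q = 'x >= 1'.

If x >= 1, then x >= 13.


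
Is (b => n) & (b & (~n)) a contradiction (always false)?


Truth table over {b, n}:
b | n | φ
---------
False | False | False
True | False | False
False | True | False
True | True | False
Every row is false.

Yes, it is a contradiction.


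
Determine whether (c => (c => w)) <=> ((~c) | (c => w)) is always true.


Build the truth table over {c, w}:
c | w | φ
---------
False | False | True
True | False | True
False | True | True
True | True | True
Every row evaluates to true.

Yes, it is a tautology.


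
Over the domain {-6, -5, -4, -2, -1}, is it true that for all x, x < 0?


Evaluate the predicate on each element: -6:T, -5:T, -4:T, -2:T, -1:T.
Every element satisfies the predicate.

T


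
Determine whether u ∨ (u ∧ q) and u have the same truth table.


Compare truth tables:
q | u | φ | ψ
-------------
F | F | F | F
T | F | F | F
F | T | T | T
T | T | T | T
The columns φ and ψ agree on every row.

Yes, they are logically equivalent.


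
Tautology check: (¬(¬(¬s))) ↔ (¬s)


Build the truth table over {s}:
s | φ
-----
F | T
T | T
Every row evaluates to true.

Yes, it is a tautology.


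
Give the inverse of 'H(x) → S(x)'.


The inverse of (P → Q) is (¬P → ¬Q). It is equivalent to the converse, not to the original.
Here P = 'H(x)' and Q = 'S(x)'.

If not (H(x)), then not (S(x)).


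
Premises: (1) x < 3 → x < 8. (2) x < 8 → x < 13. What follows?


Hypothetical syllogism: from (P → Q) and (Q → R), infer (P → R).
Chain the two implications through the shared middle term 'x < 8'.

x < 3 → x < 13


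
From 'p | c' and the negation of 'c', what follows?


Disjunctive syllogism: from (P ∨ Q) and ¬P, infer Q.
One disjunct, 'c', is ruled out; the other must hold.

p


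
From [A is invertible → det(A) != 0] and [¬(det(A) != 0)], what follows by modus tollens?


Modus tollens: from (P → Q) and ¬Q, infer ¬P.
Q = 'det(A) != 0' is denied; since P → Q, P must also fail.

Not (A is invertible).


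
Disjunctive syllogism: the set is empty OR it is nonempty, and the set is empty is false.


Disjunctive syllogism: from (P ∨ Q) and ¬P, infer Q.
One disjunct, 'the set is empty', is ruled out; the other must hold.

it is nonempty


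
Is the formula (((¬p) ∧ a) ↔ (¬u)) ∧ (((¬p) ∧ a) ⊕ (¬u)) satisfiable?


Check all 8 assignments over {a, p, u}:
a | p | u | φ
-------------
F | F | F | F
T | F | F | F
F | T | F | F
T | T | F | F
F | F | T | F
T | F | T | F
F | T | T | F
T | T | T | F
No assignment makes the formula true.

Unsatisfiable.


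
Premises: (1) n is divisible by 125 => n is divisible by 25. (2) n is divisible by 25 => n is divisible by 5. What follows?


Hypothetical syllogism: from (P → Q) and (Q → R), infer (P → R).
Chain the two implications through the shared middle term 'n is divisible by 25'.

n is divisible by 125 => n is divisible by 5


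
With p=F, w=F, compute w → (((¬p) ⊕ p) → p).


Substitute p=F, w=F:
¬p = T
(¬p) ⊕ p = T ⊕ F = T
((¬p) ⊕ p) → p = T → F = F
w → (((¬p) ⊕ p) → p) = F → F = T

T


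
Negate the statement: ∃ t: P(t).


¬(∀ x: φ) = ∃ x: ¬φ, and ¬(∃ x: φ) = ∀ x: ¬φ.
Apply to the existential statement.

∀ t: ¬(P(t))


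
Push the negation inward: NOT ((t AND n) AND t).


De Morgan: the negation of a conjunction is the disjunction of the negations.
Distribute NOT across AND, flipping it to OR, and negate each literal.

((NOT t) OR (NOT n)) OR (NOT t)


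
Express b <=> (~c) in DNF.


Step 1: b ↔ (¬c) is true exactly when both agree: (b ∧ (¬c)) ∨ (¬b ∧ ¬(¬c)).
Step 2: Eliminate any double negations (¬¬X = X).

(b & (~c)) | ((~b) & c)


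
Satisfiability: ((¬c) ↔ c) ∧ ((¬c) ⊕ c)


Check all 2 assignments over {c}:
c | φ
-----
F | F
T | F
No assignment makes the formula true.

Unsatisfiable.


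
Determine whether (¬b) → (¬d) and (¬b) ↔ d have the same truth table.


Compare truth tables:
b | d | φ | ψ
-------------
F | F | T | F
T | F | T | T
F | T | F | T
T | T | T | F
They differ at row 1 (b=F, d=F): φ=T but ψ=F.

No, they are not logically equivalent.


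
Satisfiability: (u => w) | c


Search for a satisfying assignment over {c, u, w}.
Try c=False, u=False, w=False: the formula evaluates to True.
A satisfying assignment exists.

Satisfiable.


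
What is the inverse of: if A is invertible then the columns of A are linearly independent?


The inverse of (P → Q) is (¬P → ¬Q). It is equivalent to the converse, not to the original.
Here P = 'A is invertible' and Q = 'the columns of A are linearly independent'.

If not (A is invertible), then not (the columns of A are linearly independent).


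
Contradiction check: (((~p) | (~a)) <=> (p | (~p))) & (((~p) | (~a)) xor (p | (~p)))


Truth table over {a, p}:
a | p | φ
---------
False | False | False
True | False | False
False | True | False
True | True | False
Every row is false.

Yes, it is a contradiction.


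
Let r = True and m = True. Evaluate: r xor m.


Exclusive or is true when exactly one operand is true.
Substitute: r=True, m=True.
True xor True evaluates to False.

False


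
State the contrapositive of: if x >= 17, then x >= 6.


The contrapositive of (P → Q) is (¬Q → ¬P); it is logically equivalent to the original.
Here P = 'x >= 17' and Q = 'x >= 6'.

If not (x >= 6), then not (x >= 17).


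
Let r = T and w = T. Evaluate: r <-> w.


Biconditional is true when both operands have the same truth value.
Substitute: r=T, w=T.
T <-> T evaluates to T.

T


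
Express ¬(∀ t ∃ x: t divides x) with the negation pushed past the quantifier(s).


Negation flips each quantifier (∀↔∃) and negates the inner predicate.
¬(∀ t ∃ x: φ) = ∃ t ∀ x: ¬φ.

∃ t ∀ x: ¬(t divides x)


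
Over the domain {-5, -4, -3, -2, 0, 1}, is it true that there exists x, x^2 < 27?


Evaluate the predicate on each element: -5:T, -4:T, -3:T, -2:T, 0:T, 1:T.
Witness x = -5 satisfies the predicate.

T


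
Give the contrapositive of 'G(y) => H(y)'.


The contrapositive of (P → Q) is (¬Q → ¬P); it is logically equivalent to the original.
Here P = 'G(y)' and Q = 'H(y)'.

If not (H(y)), then not (G(y)).


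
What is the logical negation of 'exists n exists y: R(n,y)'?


Negation flips each quantifier (∀↔∃) and negates the inner predicate.
¬(exists n exists y: φ) = forall n forall y: ¬φ.

forall n forall y: ~(R(n,y))


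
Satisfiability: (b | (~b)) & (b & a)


Search for a satisfying assignment over {a, b}.
Try a=True, b=True: the formula evaluates to True.
A satisfying assignment exists.

Satisfiable.


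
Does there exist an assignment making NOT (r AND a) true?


Search for a satisfying assignment over {a, r}.
Try a=F, r=F: the formula evaluates to T.
A satisfying assignment exists.

Satisfiable.


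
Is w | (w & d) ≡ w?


Compare truth tables:
d | w | φ | ψ
-------------
False | False | False | False
True | False | False | False
False | True | True | True
True | True | True | True
The columns φ and ψ agree on every row.

Yes, they are logically equivalent.


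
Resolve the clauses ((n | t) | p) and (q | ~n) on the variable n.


The clauses contain complementary literals n and ~n.
Resolution eliminates this pair and disjoins the remaining literals (merging duplicates).

((t | p) | q)


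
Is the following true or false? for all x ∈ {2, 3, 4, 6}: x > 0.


Evaluate the predicate on each element: 2:T, 3:T, 4:T, 6:T.
Every element satisfies the predicate.

T


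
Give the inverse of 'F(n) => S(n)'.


The inverse of (P → Q) is (¬P → ¬Q). It is equivalent to the converse, not to the original.
Here P = 'F(n)' and Q = 'S(n)'.

If not (F(n)), then not (S(n)).


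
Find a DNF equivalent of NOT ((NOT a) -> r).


Step 1: Rewrite implication then negate: ¬(¬(¬a) ∨ r) = (¬a) ∧ ¬r.

(NOT a) AND (NOT r)


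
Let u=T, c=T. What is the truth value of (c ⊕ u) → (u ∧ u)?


Substitute u=T, c=T:
c ⊕ u = T ⊕ T = F
u ∧ u = T ∧ T = T
(c ⊕ u) → (u ∧ u) = F → T = T

T


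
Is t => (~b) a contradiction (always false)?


Truth table over {b, t}:
b | t | φ
---------
False | False | True
True | False | True
False | True | True
True | True | False
Satisfying assignment at row 1: b=False, t=False gives True.

No, it is not a contradiction.


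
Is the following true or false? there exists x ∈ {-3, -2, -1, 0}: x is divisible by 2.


Evaluate the predicate on each element: -3:F, -2:T, -1:F, 0:T.
Witness x = -2 satisfies the predicate.

T


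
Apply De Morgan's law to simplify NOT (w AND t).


De Morgan: the negation of a conjunction is the disjunction of the negations.
Distribute NOT across AND, flipping it to OR, and negate each literal.

(NOT w) OR (NOT t)


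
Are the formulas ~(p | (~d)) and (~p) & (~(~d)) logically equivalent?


Compare truth tables:
d | p | φ | ψ
-------------
False | False | False | False
True | False | True | True
False | True | False | False
True | True | False | False
The columns φ and ψ agree on every row.

Yes, they are logically equivalent.


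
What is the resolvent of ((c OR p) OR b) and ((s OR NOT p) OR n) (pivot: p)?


The clauses contain complementary literals p and NOTp.
Resolution eliminates this pair and disjoins the remaining literals (merging duplicates).

(((b OR c) OR n) OR s)


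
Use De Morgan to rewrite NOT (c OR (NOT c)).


De Morgan: the negation of a disjunction is the conjunction of the negations.
Distribute NOT across OR, flipping it to AND, and negate each literal.

(NOT c) AND c


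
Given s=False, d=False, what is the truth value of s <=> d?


Biconditional is true when both operands have the same truth value.
Substitute: s=False, d=False.
False <=> False evaluates to True.

True


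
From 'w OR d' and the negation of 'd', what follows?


Disjunctive syllogism: from (P ∨ Q) and ¬P, infer Q.
One disjunct, 'd', is ruled out; the other must hold.

w


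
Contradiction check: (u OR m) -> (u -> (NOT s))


Truth table over {m, s, u}:
m | s | u | φ
-------------
F | F | F | T
T | F | F | T
F | T | F | T
T | T | F | T
F | F | T | T
T | F | T | T
F | T | T | F
T | T | T | F
Satisfying assignment at row 1: m=F, s=F, u=F gives T.

No, it is not a contradiction.


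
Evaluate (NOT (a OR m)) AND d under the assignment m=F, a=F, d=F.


Substitute m=F, a=F, d=F:
a OR m = F OR F = F
NOT (a OR m) = T
(NOT (a OR m)) AND d = T AND F = F

F


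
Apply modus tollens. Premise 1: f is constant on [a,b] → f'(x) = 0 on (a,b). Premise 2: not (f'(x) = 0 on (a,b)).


Modus tollens: from (P → Q) and ¬Q, infer ¬P.
Q = 'f'(x) = 0 on (a,b)' is denied; since P → Q, P must also fail.

Not (f is constant on [a,b]).


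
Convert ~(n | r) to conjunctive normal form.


Step 1: Apply De Morgan: ¬(n ∨ r) = ¬n ∧ ¬r.

(~n) & (~r)


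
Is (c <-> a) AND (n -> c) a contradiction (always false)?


Truth table over {a, c, n}:
a | c | n | φ
-------------
F | F | F | T
T | F | F | F
F | T | F | F
T | T | F | T
F | F | T | F
T | F | T | F
F | T | T | F
T | T | T | T
Satisfying assignment at row 1: a=F, c=F, n=F gives T.

No, it is not a contradiction.


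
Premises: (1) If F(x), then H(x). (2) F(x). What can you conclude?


Modus ponens: from (P → Q) and P, infer Q.
P = 'F(x)' is asserted, and P → Q holds, so Q follows.

H(x).


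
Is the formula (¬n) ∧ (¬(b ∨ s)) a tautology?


Build the truth table over {b, n, s}:
b | n | s | φ
-------------
F | F | F | T
T | F | F | F
F | T | F | F
T | T | F | F
F | F | T | F
T | F | T | F
F | T | T | F
T | T | T | F
Counterexample at row 2: with b=T, n=F, s=F, the formula is F.

No, it is not a tautology.


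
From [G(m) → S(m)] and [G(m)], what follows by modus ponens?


Modus ponens: from (P → Q) and P, infer Q.
P = 'G(m)' is asserted, and P → Q holds, so Q follows.

S(m).


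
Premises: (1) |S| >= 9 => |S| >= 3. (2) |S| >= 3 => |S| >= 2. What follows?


Hypothetical syllogism: from (P → Q) and (Q → R), infer (P → R).
Chain the two implications through the shared middle term '|S| >= 3'.

|S| >= 9 => |S| >= 2


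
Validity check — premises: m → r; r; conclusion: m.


This is affirming the consequent (fallacy). There exist truth assignments where the premises are all true but the conclusion is false.

Invalid.


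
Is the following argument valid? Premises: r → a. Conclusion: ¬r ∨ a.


This matches the form of material implication: the conclusion follows in every model of the premises.

Valid.


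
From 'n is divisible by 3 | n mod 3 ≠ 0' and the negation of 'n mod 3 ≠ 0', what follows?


Disjunctive syllogism: from (P ∨ Q) and ¬P, infer Q.
One disjunct, 'n mod 3 ≠ 0', is ruled out; the other must hold.

n is divisible by 3


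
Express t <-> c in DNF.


Step 1: t ↔ c is true exactly when both agree: (t ∧ c) ∨ (¬t ∧ ¬c).

(t AND c) OR ((NOT t) AND (NOT c))


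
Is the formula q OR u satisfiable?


Search for a satisfying assignment over {q, u}.
Try q=T, u=F: the formula evaluates to T.
A satisfying assignment exists.

Satisfiable.


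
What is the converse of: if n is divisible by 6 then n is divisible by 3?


The converse of (P → Q) is (Q → P). It is not in general equivalent to the original.
Here P = 'n is divisible by 6' and Q = 'n is divisible by 3'.

If n is divisible by 3, then n is divisible by 6.


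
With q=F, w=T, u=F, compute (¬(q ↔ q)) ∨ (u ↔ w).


Substitute q=F, w=T, u=F:
q ↔ q = F ↔ F = T
¬(q ↔ q) = F
u ↔ w = F ↔ T = F
(¬(q ↔ q)) ∨ (u ↔ w) = F ∨ F = F

F


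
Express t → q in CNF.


Step 1: Rewrite t → q as ¬t ∨ q.

(¬t) ∨ q


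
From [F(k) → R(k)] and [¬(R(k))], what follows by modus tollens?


Modus tollens: from (P → Q) and ¬Q, infer ¬P.
Q = 'R(k)' is denied; since P → Q, P must also fail.

Not (F(k)).


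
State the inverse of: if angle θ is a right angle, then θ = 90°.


The inverse of (P → Q) is (¬P → ¬Q). It is equivalent to the converse, not to the original.
Here P = 'angle θ is a right angle' and Q = 'θ = 90°'.

If not (angle θ is a right angle), then not (θ = 90°).


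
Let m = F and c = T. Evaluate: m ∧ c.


Conjunction is true only when both operands are true.
Substitute: m=F, c=T.
F ∧ T evaluates to F.

F


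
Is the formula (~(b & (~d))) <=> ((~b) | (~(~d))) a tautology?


Build the truth table over {b, d}:
b | d | φ
---------
False | False | True
True | False | True
False | True | True
True | True | True
Every row evaluates to true.

Yes, it is a tautology.


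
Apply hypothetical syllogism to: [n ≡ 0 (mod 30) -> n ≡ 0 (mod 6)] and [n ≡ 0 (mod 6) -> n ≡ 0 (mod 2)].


Hypothetical syllogism: from (P → Q) and (Q → R), infer (P → R).
Chain the two implications through the shared middle term 'n ≡ 0 (mod 6)'.

n ≡ 0 (mod 30) -> n ≡ 0 (mod 2)


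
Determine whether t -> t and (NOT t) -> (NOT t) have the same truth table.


Compare truth tables:
t | φ | ψ
---------
F | T | T
T | T | T
The columns φ and ψ agree on every row.

Yes, they are logically equivalent.


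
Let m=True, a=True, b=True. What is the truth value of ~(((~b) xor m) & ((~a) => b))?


Substitute m=True, a=True, b=True:
~b = False
(~b) xor m = False xor True = True
~a = False
(~a) => b = False => True = True
((~b) xor m) & ((~a) => b) = True & True = True
~(((~b) xor m) & ((~a) => b)) = False

False


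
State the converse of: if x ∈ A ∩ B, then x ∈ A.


The converse of (P → Q) is (Q → P). It is not in general equivalent to the original.
Here P = 'x ∈ A ∩ B' and Q = 'x ∈ A'.

If x ∈ A, then x ∈ A ∩ B.


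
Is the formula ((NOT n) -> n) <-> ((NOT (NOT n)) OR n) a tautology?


Build the truth table over {n}:
n | φ
-----
F | T
T | T
Every row evaluates to true.

Yes, it is a tautology.


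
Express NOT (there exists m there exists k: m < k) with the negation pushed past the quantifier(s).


Negation flips each quantifier (∀↔∃) and negates the inner predicate.
¬(there exists m there exists k: φ) = for all m for all k: ¬φ.

for all m for all k: NOT(m < k)


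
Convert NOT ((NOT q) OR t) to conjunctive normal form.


Step 1: Apply De Morgan: ¬((¬q) ∨ t) = ¬(¬q) ∧ ¬t.
Step 2: Eliminate any double negations (¬¬X = X).

q AND (NOT t)


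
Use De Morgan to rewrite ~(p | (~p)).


De Morgan: the negation of a disjunction is the conjunction of the negations.
Distribute ~ across |, flipping it to &, and negate each literal.

(~p) & p


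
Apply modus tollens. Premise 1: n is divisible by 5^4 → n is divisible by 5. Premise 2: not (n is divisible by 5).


Modus tollens: from (P → Q) and ¬Q, infer ¬P.
Q = 'n is divisible by 5' is denied; since P → Q, P must also fail.

Not (n is divisible by 5^4).


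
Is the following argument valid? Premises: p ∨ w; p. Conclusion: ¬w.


This is affirming a disjunct (fallacy). There exist truth assignments where the premises are all true but the conclusion is false.

Invalid.


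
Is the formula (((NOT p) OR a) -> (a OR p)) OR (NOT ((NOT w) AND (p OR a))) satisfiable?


Search for a satisfying assignment over {a, p, w}.
Try a=F, p=F, w=F: the formula evaluates to T.
A satisfying assignment exists.

Satisfiable.


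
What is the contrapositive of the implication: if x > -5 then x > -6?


The contrapositive of (P → Q) is (¬Q → ¬P); it is logically equivalent to the original.
Here P = 'x > -5' and Q = 'x > -6'.

If not (x > -6), then not (x > -5).


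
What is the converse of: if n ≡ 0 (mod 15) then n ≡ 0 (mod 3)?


The converse of (P → Q) is (Q → P). It is not in general equivalent to the original.
Here P = 'n ≡ 0 (mod 15)' and Q = 'n ≡ 0 (mod 3)'.

If n ≡ 0 (mod 3), then n ≡ 0 (mod 15).


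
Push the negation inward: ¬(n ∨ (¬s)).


De Morgan: the negation of a disjunction is the conjunction of the negations.
Distribute ¬ across ∨, flipping it to ∧, and negate each literal.

(¬n) ∧ s


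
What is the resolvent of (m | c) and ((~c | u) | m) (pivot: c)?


The clauses contain complementary literals c and ~c.
Resolution eliminates this pair and disjoins the remaining literals (merging duplicates).

(m | u)


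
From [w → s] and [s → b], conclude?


Hypothetical syllogism: from (P → Q) and (Q → R), infer (P → R).
Chain the two implications through the shared middle term 's'.

w → b


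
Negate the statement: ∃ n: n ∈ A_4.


¬(∀ x: φ) = ∃ x: ¬φ, and ¬(∃ x: φ) = ∀ x: ¬φ.
Apply to the existential statement.

∀ n: ¬(n ∈ A_4)


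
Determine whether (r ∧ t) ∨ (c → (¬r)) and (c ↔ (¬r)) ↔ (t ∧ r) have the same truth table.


Compare truth tables:
c | r | t | φ | ψ
-----------------
F | F | F | T | T
T | F | F | T | F
F | T | F | T | F
T | T | F | F | T
F | F | T | T | T
T | F | T | T | F
F | T | T | T | T
T | T | T | T | F
They differ at row 2 (c=T, r=F, t=F): φ=T but ψ=F.

No, they are not logically equivalent.


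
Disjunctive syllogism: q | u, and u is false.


Disjunctive syllogism: from (P ∨ Q) and ¬P, infer Q.
One disjunct, 'u', is ruled out; the other must hold.

q


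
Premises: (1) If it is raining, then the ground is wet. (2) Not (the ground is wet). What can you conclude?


Modus tollens: from (P → Q) and ¬Q, infer ¬P.
Q = 'the ground is wet' is denied; since P → Q, P must also fail.

Not (it is raining).


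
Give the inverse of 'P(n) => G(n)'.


The inverse of (P → Q) is (¬P → ¬Q). It is equivalent to the converse, not to the original.
Here P = 'P(n)' and Q = 'G(n)'.

If not (P(n)), then not (G(n)).


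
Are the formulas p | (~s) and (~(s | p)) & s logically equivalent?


Compare truth tables:
p | s | φ | ψ
-------------
False | False | True | False
True | False | True | False
False | True | False | False
True | True | True | False
They differ at row 1 (p=False, s=False): φ=True but ψ=False.

No, they are not logically equivalent.


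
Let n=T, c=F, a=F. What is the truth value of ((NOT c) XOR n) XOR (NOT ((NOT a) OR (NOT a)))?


Substitute n=T, c=F, a=F:
NOT c = T
(NOT c) XOR n = T XOR T = F
NOT a = T
NOT a = T
(NOT a) OR (NOT a) = T OR T = T
NOT ((NOT a) OR (NOT a)) = F
((NOT c) XOR n) XOR (NOT ((NOT a) OR (NOT a))) = F XOR F = F

F


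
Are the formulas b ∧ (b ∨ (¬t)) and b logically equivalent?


Compare truth tables:
b | t | φ | ψ
-------------
F | F | F | F
T | F | T | T
F | T | F | F
T | T | T | T
The columns φ and ψ agree on every row.

Yes, they are logically equivalent.


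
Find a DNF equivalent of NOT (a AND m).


Step 1: Apply De Morgan: ¬(a ∧ m) = ¬a ∨ ¬m.

(NOT a) OR (NOT m)


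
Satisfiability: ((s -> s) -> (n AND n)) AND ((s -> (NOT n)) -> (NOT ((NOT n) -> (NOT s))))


Search for a satisfying assignment over {n, s}.
Try n=T, s=T: the formula evaluates to T.
A satisfying assignment exists.

Satisfiable.


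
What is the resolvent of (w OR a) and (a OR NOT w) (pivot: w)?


The clauses contain complementary literals w and NOTw.
Resolution eliminates this pair and disjoins the remaining literals (merging duplicates).

a


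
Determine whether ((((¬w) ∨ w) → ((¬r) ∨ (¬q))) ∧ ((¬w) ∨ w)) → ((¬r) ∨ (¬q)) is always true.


Build the truth table over {q, r, w}:
q | r | w | φ
-------------
F | F | F | T
T | F | F | T
F | T | F | T
T | T | F | T
F | F | T | T
T | F | T | T
F | T | T | T
T | T | T | T
Every row evaluates to true.

Yes, it is a tautology.


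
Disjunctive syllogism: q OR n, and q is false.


Disjunctive syllogism: from (P ∨ Q) and ¬P, infer Q.
One disjunct, 'q', is ruled out; the other must hold.

n


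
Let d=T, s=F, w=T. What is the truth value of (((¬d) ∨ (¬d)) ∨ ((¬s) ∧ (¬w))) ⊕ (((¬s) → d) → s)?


Substitute d=T, s=F, w=T:
… (earlier sub-steps elided)
¬d = F
(¬d) ∨ (¬d) = F ∨ F = F
¬s = T
¬w = F
(¬s) ∧ (¬w) = T ∧ F = F
((¬d) ∨ (¬d)) ∨ ((¬s) ∧ (¬w)) = F ∨ F = F
¬s = T
(¬s) → d = T → T = T
((¬s) → d) → s = T → F = F
(((¬d) ∨ (¬d)) ∨ ((¬s) ∧ (¬w))) ⊕ (((¬s) → d) → s) = F ⊕ F = F

F


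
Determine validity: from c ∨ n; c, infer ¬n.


This is affirming a disjunct (fallacy). There exist truth assignments where the premises are all true but the conclusion is false.

Invalid.


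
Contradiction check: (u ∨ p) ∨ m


Truth table over {m, p, u}:
m | p | u | φ
-------------
F | F | F | F
T | F | F | T
F | T | F | T
T | T | F | T
F | F | T | T
T | F | T | T
F | T | T | T
T | T | T | T
Satisfying assignment at row 2: m=T, p=F, u=F gives T.

No, it is not a contradiction.


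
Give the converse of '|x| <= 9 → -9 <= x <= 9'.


The converse of (P → Q) is (Q → P). It is not in general equivalent to the original.
Here P = '|x| <= 9' and Q = '-9 <= x <= 9'.

If -9 <= x <= 9, then |x| <= 9.


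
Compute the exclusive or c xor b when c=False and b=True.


Exclusive or is true when exactly one operand is true.
Substitute: c=False, b=True.
False xor True evaluates to True.

True


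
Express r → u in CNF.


Step 1: Rewrite r → u as ¬r ∨ u.

(¬r) ∨ u


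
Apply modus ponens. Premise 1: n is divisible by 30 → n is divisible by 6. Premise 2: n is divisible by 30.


Modus ponens: from (P → Q) and P, infer Q.
P = 'n is divisible by 30' is asserted, and P → Q holds, so Q follows.

n is divisible by 6.


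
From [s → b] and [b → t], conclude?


Hypothetical syllogism: from (P → Q) and (Q → R), infer (P → R).
Chain the two implications through the shared middle term 'b'.

s → t


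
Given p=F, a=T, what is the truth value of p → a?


Implication is false only when antecedent is true and consequent is false.
Substitute: p=F, a=T.
F → T evaluates to T.

T


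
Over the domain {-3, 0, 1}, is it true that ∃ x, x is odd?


Evaluate the predicate on each element: -3:T, 0:F, 1:T.
Witness x = -3 satisfies the predicate.

T


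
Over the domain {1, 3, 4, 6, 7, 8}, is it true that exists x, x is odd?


Evaluate the predicate on each element: 1:True, 3:True, 4:False, 6:False, 7:True, 8:False.
Witness x = 1 satisfies the predicate.

True


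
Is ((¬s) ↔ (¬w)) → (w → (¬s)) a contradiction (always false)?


Truth table over {s, w}:
s | w | φ
---------
F | F | T
T | F | T
F | T | T
T | T | F
Satisfying assignment at row 1: s=F, w=F gives T.

No, it is not a contradiction.


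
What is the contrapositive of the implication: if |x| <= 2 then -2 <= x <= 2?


The contrapositive of (P → Q) is (¬Q → ¬P); it is logically equivalent to the original.
Here P = '|x| <= 2' and Q = '-2 <= x <= 2'.

If not (-2 <= x <= 2), then not (|x| <= 2).


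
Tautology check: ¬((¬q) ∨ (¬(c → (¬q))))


Build the truth table over {c, q}:
c | q | φ
---------
F | F | F
T | F | F
F | T | T
T | T | F
Counterexample at row 1: with c=F, q=F, the formula is F.

No, it is not a tautology.


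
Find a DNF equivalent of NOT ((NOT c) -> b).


Step 1: Rewrite implication then negate: ¬(¬(¬c) ∨ b) = (¬c) ∧ ¬b.

(NOT c) AND (NOT b)


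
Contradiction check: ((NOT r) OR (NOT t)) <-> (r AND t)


Truth table over {r, t}:
r | t | φ
---------
F | F | F
T | F | F
F | T | F
T | T | F
Every row is false.

Yes, it is a contradiction.


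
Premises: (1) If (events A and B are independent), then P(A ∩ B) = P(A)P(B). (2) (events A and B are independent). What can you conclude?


Modus ponens: from (P → Q) and P, infer Q.
P = '(events A and B are independent)' is asserted, and P → Q holds, so Q follows.

P(A ∩ B) = P(A)P(B).


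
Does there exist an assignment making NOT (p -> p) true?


Check all 2 assignments over {p}:
p | φ
-----
F | F
T | F
No assignment makes the formula true.

Unsatisfiable.


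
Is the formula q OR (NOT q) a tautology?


Build the truth table over {q}:
q | φ
-----
F | T
T | T
Every row evaluates to true.

Yes, it is a tautology.


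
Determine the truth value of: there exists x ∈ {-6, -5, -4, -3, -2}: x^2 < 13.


Evaluate the predicate on each element: -6:F, -5:F, -4:F, -3:T, -2:T.
Witness x = -3 satisfies the predicate.

T


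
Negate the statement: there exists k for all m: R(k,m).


Negation flips each quantifier (∀↔∃) and negates the inner predicate.
¬(there exists k for all m: φ) = for all k there exists m: ¬φ.

for all k there exists m: NOT(R(k,m))


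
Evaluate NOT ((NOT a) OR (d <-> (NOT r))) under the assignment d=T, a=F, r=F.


Substitute d=T, a=F, r=F:
NOT a = T
NOT r = T
d <-> (NOT r) = T <-> T = T
(NOT a) OR (d <-> (NOT r)) = T OR T = T
NOT ((NOT a) OR (d <-> (NOT r))) = F

F


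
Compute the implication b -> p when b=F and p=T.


Implication is false only when antecedent is true and consequent is false.
Substitute: b=F, p=T.
F -> T evaluates to T.

T


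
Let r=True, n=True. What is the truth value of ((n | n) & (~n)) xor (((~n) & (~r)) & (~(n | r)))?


Substitute r=True, n=True:
n | n = True | True = True
~n = False
(n | n) & (~n) = True & False = False
~n = False
~r = False
(~n) & (~r) = False & False = False
n | r = True | True = True
~(n | r) = False
((~n) & (~r)) & (~(n | r)) = False & False = False
((n | n) & (~n)) xor (((~n) & (~r)) & (~(n | r))) = False xor False = False

False


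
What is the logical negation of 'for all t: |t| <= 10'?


¬(for all x: φ) = there exists x: ¬φ, and ¬(there exists x: φ) = for all x: ¬φ.
Apply to the universal statement.

there exists t: NOT(|t| <= 10)


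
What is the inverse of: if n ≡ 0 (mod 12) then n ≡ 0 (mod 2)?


The inverse of (P → Q) is (¬P → ¬Q). It is equivalent to the converse, not to the original.
Here P = 'n ≡ 0 (mod 12)' and Q = 'n ≡ 0 (mod 2)'.

If not (n ≡ 0 (mod 12)), then not (n ≡ 0 (mod 2)).


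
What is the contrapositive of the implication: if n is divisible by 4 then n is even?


The contrapositive of (P → Q) is (¬Q → ¬P); it is logically equivalent to the original.
Here P = 'n is divisible by 4' and Q = 'n is even'.

If not (n is even), then not (n is divisible by 4).


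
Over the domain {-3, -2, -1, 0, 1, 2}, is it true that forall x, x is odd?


Evaluate the predicate on each element: -3:True, -2:False, -1:True, 0:False, 1:True, 2:False.
Counterexample x = -2 fails the predicate.

False


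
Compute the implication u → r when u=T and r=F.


Implication is false only when antecedent is true and consequent is false.
Substitute: u=T, r=F.
T → F evaluates to F.

F


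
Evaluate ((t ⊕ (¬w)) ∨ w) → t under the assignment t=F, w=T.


Substitute t=F, w=T:
¬w = F
t ⊕ (¬w) = F ⊕ F = F
(t ⊕ (¬w)) ∨ w = F ∨ T = T
((t ⊕ (¬w)) ∨ w) → t = T → F = F

F


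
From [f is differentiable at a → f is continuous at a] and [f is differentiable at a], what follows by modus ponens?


Modus ponens: from (P → Q) and P, infer Q.
P = 'f is differentiable at a' is asserted, and P → Q holds, so Q follows.

f is continuous at a.


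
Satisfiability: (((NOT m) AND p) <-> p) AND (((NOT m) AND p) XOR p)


Check all 4 assignments over {m, p}:
m | p | φ
---------
F | F | F
T | F | F
F | T | F
T | T | F
No assignment makes the formula true.

Unsatisfiable.


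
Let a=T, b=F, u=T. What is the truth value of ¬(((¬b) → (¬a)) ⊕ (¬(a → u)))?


Substitute a=T, b=F, u=T:
¬b = T
¬a = F
(¬b) → (¬a) = T → F = F
a → u = T → T = T
¬(a → u) = F
((¬b) → (¬a)) ⊕ (¬(a → u)) = F ⊕ F = F
¬(((¬b) → (¬a)) ⊕ (¬(a → u))) = T

T


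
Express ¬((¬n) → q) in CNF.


Step 1: Rewrite (¬n) → q as ¬(¬n) ∨ q.
Step 2: Negate: ¬(¬(¬n) ∨ q) = (¬n) ∧ ¬q (De Morgan + double negation).

(¬n) ∧ (¬q)


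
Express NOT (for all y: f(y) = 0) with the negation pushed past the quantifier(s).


¬(for all x: φ) = there exists x: ¬φ, and ¬(there exists x: φ) = for all x: ¬φ.
Apply to the universal statement.

there exists y: NOT(f(y) = 0)


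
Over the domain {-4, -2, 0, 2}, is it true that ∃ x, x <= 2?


Evaluate the predicate on each element: -4:T, -2:T, 0:T, 2:T.
Witness x = -4 satisfies the predicate.

T


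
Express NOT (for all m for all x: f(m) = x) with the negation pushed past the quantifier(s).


Negation flips each quantifier (∀↔∃) and negates the inner predicate.
¬(for all m for all x: φ) = there exists m there exists x: ¬φ.

there exists m there exists x: NOT(f(m) = x)


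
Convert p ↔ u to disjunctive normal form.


Step 1: p ↔ u is true exactly when both agree: (p ∧ u) ∨ (¬p ∧ ¬u).

(p ∧ u) ∨ ((¬p) ∧ (¬u))


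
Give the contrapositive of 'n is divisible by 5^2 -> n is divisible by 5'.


The contrapositive of (P → Q) is (¬Q → ¬P); it is logically equivalent to the original.
Here P = 'n is divisible by 5^2' and Q = 'n is divisible by 5'.

If not (n is divisible by 5), then not (n is divisible by 5^2).


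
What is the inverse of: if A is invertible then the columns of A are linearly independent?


The inverse of (P → Q) is (¬P → ¬Q). It is equivalent to the converse, not to the original.
Here P = 'A is invertible' and Q = 'the columns of A are linearly independent'.

If not (A is invertible), then not (the columns of A are linearly independent).


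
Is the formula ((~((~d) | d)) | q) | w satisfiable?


Search for a satisfying assignment over {d, q, w}.
Try d=False, q=True, w=False: the formula evaluates to True.
A satisfying assignment exists.

Satisfiable.


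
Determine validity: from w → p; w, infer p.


This matches the form of modus ponens: the conclusion follows in every model of the premises.

Valid.


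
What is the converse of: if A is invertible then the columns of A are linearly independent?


The converse of (P → Q) is (Q → P). It is not in general equivalent to the original.
Here P = 'A is invertible' and Q = 'the columns of A are linearly independent'.

If the columns of A are linearly independent, then A is invertible.


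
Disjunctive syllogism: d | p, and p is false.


Disjunctive syllogism: from (P ∨ Q) and ¬P, infer Q.
One disjunct, 'p', is ruled out; the other must hold.

d


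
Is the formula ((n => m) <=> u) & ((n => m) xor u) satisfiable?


Check all 8 assignments over {m, n, u}:
m | n | u | φ
-------------
False | False | False | False
True | False | False | False
False | True | False | False
True | True | False | False
False | False | True | False
True | False | True | False
False | True | True | False
True | True | True | False
No assignment makes the formula true.

Unsatisfiable.


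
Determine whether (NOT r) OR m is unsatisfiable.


Truth table over {m, r}:
m | r | φ
---------
F | F | T
T | F | T
F | T | F
T | T | T
Satisfying assignment at row 1: m=F, r=F gives T.

No, it is not a contradiction.


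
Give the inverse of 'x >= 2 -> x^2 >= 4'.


The inverse of (P → Q) is (¬P → ¬Q). It is equivalent to the converse, not to the original.
Here P = 'x >= 2' and Q = 'x^2 >= 4'.

If not (x >= 2), then not (x^2 >= 4).


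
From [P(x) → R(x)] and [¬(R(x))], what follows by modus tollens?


Modus tollens: from (P → Q) and ¬Q, infer ¬P.
Q = 'R(x)' is denied; since P → Q, P must also fail.

Not (P(x)).


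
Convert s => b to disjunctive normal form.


Step 1: Rewrite s → b as ¬s ∨ b.

(~s) | b


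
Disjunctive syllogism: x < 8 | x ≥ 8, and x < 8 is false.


Disjunctive syllogism: from (P ∨ Q) and ¬P, infer Q.
One disjunct, 'x < 8', is ruled out; the other must hold.

x ≥ 8


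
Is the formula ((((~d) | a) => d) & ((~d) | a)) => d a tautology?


Build the truth table over {a, d}:
a | d | φ
---------
False | False | True
True | False | True
False | True | True
True | True | True
Every row evaluates to true.

Yes, it is a tautology.


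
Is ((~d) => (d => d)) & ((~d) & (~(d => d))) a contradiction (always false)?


Truth table over {d}:
d | φ
-----
False | False
True | False
Every row is false.

Yes, it is a contradiction.


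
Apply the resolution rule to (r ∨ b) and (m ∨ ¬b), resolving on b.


The clauses contain complementary literals b and ¬b.
Resolution eliminates this pair and disjoins the remaining literals (merging duplicates).

(r ∨ m)


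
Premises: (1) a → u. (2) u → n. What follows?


Hypothetical syllogism: from (P → Q) and (Q → R), infer (P → R).
Chain the two implications through the shared middle term 'u'.

a → n


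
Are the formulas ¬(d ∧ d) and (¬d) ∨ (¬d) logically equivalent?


Compare truth tables:
d | φ | ψ
---------
F | T | T
T | F | F
The columns φ and ψ agree on every row.

Yes, they are logically equivalent.


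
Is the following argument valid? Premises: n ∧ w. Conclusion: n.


This matches the form of conjunction elimination: the conclusion follows in every model of the premises.

Valid.


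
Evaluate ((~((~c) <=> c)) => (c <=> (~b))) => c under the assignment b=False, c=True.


Substitute b=False, c=True:
~c = False
(~c) <=> c = False <=> True = False
~((~c) <=> c) = True
~b = True
c <=> (~b) = True <=> True = True
(~((~c) <=> c)) => (c <=> (~b)) = True => True = True
((~((~c) <=> c)) => (c <=> (~b))) => c = True => True = True

True


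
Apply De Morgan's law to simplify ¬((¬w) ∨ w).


De Morgan: the negation of a disjunction is the conjunction of the negations.
Distribute ¬ across ∨, flipping it to ∧, and negate each literal.

w ∧ (¬w)


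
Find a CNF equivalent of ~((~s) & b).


Step 1: Apply De Morgan: ¬((¬s) ∧ b) = ¬(¬s) ∨ ¬b.
Step 2: Eliminate any double negations (¬¬X = X).

s | (~b)


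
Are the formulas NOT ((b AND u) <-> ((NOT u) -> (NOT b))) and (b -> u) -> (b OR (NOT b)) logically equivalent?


Compare truth tables:
b | u | φ | ψ
-------------
F | F | T | T
T | F | F | T
F | T | T | T
T | T | F | T
They differ at row 2 (b=T, u=F): φ=F but ψ=T.

No, they are not logically equivalent.


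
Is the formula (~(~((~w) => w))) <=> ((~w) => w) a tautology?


Build the truth table over {w}:
w | φ
-----
False | True
True | True
Every row evaluates to true.

Yes, it is a tautology.


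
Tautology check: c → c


Build the truth table over {c}:
c | φ
-----
F | T
T | T
Every row evaluates to true.

Yes, it is a tautology.


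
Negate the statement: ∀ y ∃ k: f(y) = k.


Negation flips each quantifier (∀↔∃) and negates the inner predicate.
¬(∀ y ∃ k: φ) = ∃ y ∀ k: ¬φ.

∃ y ∀ k: ¬(f(y) = k)


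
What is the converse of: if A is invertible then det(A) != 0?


The converse of (P → Q) is (Q → P). It is not in general equivalent to the original.
Here P = 'A is invertible' and Q = 'det(A) != 0'.

If det(A) != 0, then A is invertible.


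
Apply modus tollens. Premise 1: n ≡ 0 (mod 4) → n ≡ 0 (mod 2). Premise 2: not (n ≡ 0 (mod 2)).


Modus tollens: from (P → Q) and ¬Q, infer ¬P.
Q = 'n ≡ 0 (mod 2)' is denied; since P → Q, P must also fail.

Not (n ≡ 0 (mod 4)).


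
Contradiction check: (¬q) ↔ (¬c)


Truth table over {c, q}:
c | q | φ
---------
F | F | T
T | F | F
F | T | F
T | T | T
Satisfying assignment at row 1: c=F, q=F gives T.

No, it is not a contradiction.


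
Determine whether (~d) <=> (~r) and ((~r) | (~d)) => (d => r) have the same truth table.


Compare truth tables:
d | r | φ | ψ
-------------
False | False | True | True
True | False | False | False
False | True | False | True
True | True | True | True
They differ at row 3 (d=False, r=True): φ=False but ψ=True.

No, they are not logically equivalent.


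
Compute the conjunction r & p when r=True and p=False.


Conjunction is true only when both operands are true.
Substitute: r=True, p=False.
True & False evaluates to False.

False


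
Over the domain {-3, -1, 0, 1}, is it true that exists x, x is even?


Evaluate the predicate on each element: -3:False, -1:False, 0:True, 1:False.
Witness x = 0 satisfies the predicate.

True
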